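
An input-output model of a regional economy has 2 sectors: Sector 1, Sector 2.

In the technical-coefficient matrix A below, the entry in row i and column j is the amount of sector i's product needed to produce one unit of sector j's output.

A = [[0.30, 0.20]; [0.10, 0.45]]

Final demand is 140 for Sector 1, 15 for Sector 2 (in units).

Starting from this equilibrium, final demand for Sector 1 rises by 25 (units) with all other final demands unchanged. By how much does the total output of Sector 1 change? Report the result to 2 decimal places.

I − A =
  [   0.70    -0.20]
  [  -0.10     0.55]
det(I−A) = (0.70)(0.55) − (-0.20)(-0.10) = 0.3650
adj(I−A) = [[0.55, 0.20], [0.10, 0.70]]
(I − A)⁻¹ = adj(I−A) / det(I−A) ≈
  [   1.5068     0.5479]
  [   0.2740     1.9178]
Δx = (I − A)⁻¹ Δd with Δd having +25 in the Sector 1 component and 0 elsewhere.
So Δx_1 = L_11 · (+25), where L_11 = adj(I−A)_11 / det(I−A) = 0.55 / 0.3650.
Δx_1 = 0.55 × (+25) / 0.3650 = 13.75 / 0.3650 ≈ 37.67.

Δx_1 = 37.67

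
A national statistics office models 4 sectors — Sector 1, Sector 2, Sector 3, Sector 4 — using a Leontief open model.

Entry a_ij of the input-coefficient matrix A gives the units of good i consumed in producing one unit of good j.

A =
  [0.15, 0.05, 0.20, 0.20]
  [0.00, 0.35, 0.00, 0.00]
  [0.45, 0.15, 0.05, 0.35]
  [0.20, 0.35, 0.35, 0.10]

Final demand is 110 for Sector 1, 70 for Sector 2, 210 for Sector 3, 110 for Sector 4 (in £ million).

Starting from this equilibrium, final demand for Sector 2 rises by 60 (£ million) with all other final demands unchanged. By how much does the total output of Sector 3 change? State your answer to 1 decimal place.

Δx_3 = 54.0

I − A =
  [   0.85    -0.05    -0.20    -0.20]
  [   0.00     0.65     0.00     0.00]
  [  -0.45    -0.15     0.95    -0.35]
  [  -0.20    -0.35    -0.35     0.90]
Compute the cofactors C_ij = (−1)^(i+j)·(3×3 minor ij) of I−A; the adjugate is their transpose:
adj(I−A) = Cᵀ =
  [ 0.476125   0.165125   0.162500   0.169000]
  [ 0.000000   0.458125   0.000000   0.000000]
  [ 0.308750   0.268125   0.471250   0.251875]
  [ 0.225875   0.319125   0.219375   0.466375]
det(I−A) = Σ_j (I−A)_1j·C_1j = (0.85)(0.476125) + (-0.05)(0.000000) + (-0.20)(0.308750) + (-0.20)(0.225875) = 0.29778125
(I − A)⁻¹ = adj(I−A) / det(I−A) ≈
  [   1.5989     0.5545     0.5457     0.5675]
  [   0.0000     1.5385     0.0000     0.0000]
  [   1.0368     0.9004     1.5825     0.8458]
  [   0.7585     1.0717     0.7367     1.5662]
Δx = (I − A)⁻¹ Δd with Δd having +60 in the Sector 2 component and 0 elsewhere.
So Δx_3 = L_32 · (+60), where L_32 = adj(I−A)_32 / det(I−A) = 0.268125 / 0.29778125.
Δx_3 = 0.268125 × (+60) / 0.29778125 = 16.0875 / 0.29778125 ≈ 54.0.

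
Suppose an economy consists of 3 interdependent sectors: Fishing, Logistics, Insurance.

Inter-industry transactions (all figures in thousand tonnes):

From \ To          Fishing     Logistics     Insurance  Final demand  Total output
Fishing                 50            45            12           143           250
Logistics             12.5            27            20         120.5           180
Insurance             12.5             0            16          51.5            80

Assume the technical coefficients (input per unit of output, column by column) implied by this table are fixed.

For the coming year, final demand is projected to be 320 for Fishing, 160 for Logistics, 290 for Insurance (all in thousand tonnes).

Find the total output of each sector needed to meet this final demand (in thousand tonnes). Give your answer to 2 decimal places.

x_1 = 580.93, x_2 = 339.70, x_3 = 398.81

Technical coefficients a_ij = z_ij / X_j:
  a_11 = 50/250 = 0.20, a_21 = 12.5/250 = 0.05, a_31 = 12.5/250 = 0.05
  a_12 = 45/180 = 0.25, a_22 = 27/180 = 0.15, a_32 = 0/180 = 0.00
  a_13 = 12/80 = 0.15, a_23 = 20/80 = 0.25, a_33 = 16/80 = 0.20
I − A =
  [   0.80    -0.25    -0.15]
  [  -0.05     0.85    -0.25]
  [  -0.05     0.00     0.80]
Cofactors of I−A, C_ij = (−1)^(i+j)·(minor ij) (rows/columns in the sector order above):
  C_11 = (0.85)(0.80) − (-0.25)(0.00) = 0.6800
  C_12 = −[(-0.05)(0.80) − (-0.25)(-0.05)] = 0.0525
  C_13 = (-0.05)(0.00) − (0.85)(-0.05) = 0.0425
  C_21 = −[(-0.25)(0.80) − (-0.15)(0.00)] = 0.2000
  C_22 = (0.80)(0.80) − (-0.15)(-0.05) = 0.6325
  C_23 = −[(0.80)(0.00) − (-0.25)(-0.05)] = 0.0125
  C_31 = (-0.25)(-0.25) − (-0.15)(0.85) = 0.1900
  C_32 = −[(0.80)(-0.25) − (-0.15)(-0.05)] = 0.2075
  C_33 = (0.80)(0.85) − (-0.25)(-0.05) = 0.6675
det(I−A) = Σ_j (I−A)_1j·C_1j = (0.80)(0.6800) + (-0.25)(0.0525) + (-0.15)(0.0425) = 0.5245
adj(I−A) = Cᵀ =
  [ 0.6800   0.2000   0.1900]
  [ 0.0525   0.6325   0.2075]
  [ 0.0425   0.0125   0.6675]
(I − A)⁻¹ = adj(I−A) / det(I−A) ≈
  [   1.2965     0.3813     0.3622]
  [   0.1001     1.2059     0.3956]
  [   0.0810     0.0238     1.2726]
x = (I − A)⁻¹ d = adj(I−A)·d / det(I−A), with det(I−A) = 0.5245:
  x_1 = (0.6800·320 + 0.2000·160 + 0.1900·290) / 0.5245 = 304.70 / 0.5245 ≈ 580.93
  x_2 = (0.0525·320 + 0.6325·160 + 0.2075·290) / 0.5245 = 178.175 / 0.5245 ≈ 339.70
  x_3 = (0.0425·320 + 0.0125·160 + 0.6675·290) / 0.5245 = 209.175 / 0.5245 ≈ 398.81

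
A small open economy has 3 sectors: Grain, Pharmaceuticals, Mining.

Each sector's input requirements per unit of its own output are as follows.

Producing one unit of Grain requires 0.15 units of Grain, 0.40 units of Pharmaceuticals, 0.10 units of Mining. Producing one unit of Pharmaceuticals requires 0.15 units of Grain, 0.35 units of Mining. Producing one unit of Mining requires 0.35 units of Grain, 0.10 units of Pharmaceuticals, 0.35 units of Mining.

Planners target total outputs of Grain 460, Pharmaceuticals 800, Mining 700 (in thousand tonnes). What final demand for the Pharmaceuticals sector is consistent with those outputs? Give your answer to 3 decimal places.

I − A =
  [   0.85    -0.15    -0.35]
  [  -0.40     1.00    -0.10]
  [  -0.10    -0.35     0.65]
d = (I − A) x:
  d_G = (+0.85)·460 + (-0.15)·800 + (-0.35)·700 = 26.000
  d_P = (-0.40)·460 + (+1.00)·800 + (-0.10)·700 = 546.000
  d_M = (-0.10)·460 + (-0.35)·800 + (+0.65)·700 = 129.000

d_P = 546.000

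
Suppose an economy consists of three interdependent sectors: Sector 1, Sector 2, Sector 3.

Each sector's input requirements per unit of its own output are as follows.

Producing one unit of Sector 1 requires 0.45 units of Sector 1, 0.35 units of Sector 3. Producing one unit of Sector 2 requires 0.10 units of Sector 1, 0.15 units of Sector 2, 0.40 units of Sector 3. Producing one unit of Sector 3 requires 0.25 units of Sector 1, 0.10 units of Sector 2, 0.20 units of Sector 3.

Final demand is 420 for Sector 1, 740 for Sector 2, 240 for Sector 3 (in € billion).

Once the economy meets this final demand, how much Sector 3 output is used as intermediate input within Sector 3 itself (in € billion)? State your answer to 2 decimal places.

z_33 = 310.70

I − A =
  [   0.55    -0.10    -0.25]
  [   0.00     0.85    -0.10]
  [  -0.35    -0.40     0.80]
Cofactors of I−A, C_ij = (−1)^(i+j)·(minor ij) (rows/columns in the sector order above):
  C_11 = (0.85)(0.80) − (-0.10)(-0.40) = 0.6400
  C_12 = −[(0.00)(0.80) − (-0.10)(-0.35)] = 0.0350
  C_13 = (0.00)(-0.40) − (0.85)(-0.35) = 0.2975
  C_21 = −[(-0.10)(0.80) − (-0.25)(-0.40)] = 0.1800
  C_22 = (0.55)(0.80) − (-0.25)(-0.35) = 0.3525
  C_23 = −[(0.55)(-0.40) − (-0.10)(-0.35)] = 0.2550
  C_31 = (-0.10)(-0.10) − (-0.25)(0.85) = 0.2225
  C_32 = −[(0.55)(-0.10) − (-0.25)(0.00)] = 0.0550
  C_33 = (0.55)(0.85) − (-0.10)(0.00) = 0.4675
det(I−A) = Σ_j (I−A)_1j·C_1j = (0.55)(0.6400) + (-0.10)(0.0350) + (-0.25)(0.2975) = 0.274125
adj(I−A) = Cᵀ =
  [ 0.6400   0.1800   0.2225]
  [ 0.0350   0.3525   0.0550]
  [ 0.2975   0.2550   0.4675]
(I − A)⁻¹ = adj(I−A) / det(I−A) ≈
  [   2.3347     0.6566     0.8117]
  [   0.1277     1.2859     0.2006]
  [   1.0853     0.9302     1.7054]
First solve x = (I − A)⁻¹ d = adj(I−A)·d / det(I−A); in particular x_3 = (0.2975·420 + 0.2550·740 + 0.4675·240) / 0.274125 = 425.85 / 0.274125 ≈ 1553.4884.
Intermediate flow from 3 to 3: z_33 = a_33 · x_3 = 0.20 × 425.85 / 0.274125 = 85.17 / 0.274125 ≈ 310.70.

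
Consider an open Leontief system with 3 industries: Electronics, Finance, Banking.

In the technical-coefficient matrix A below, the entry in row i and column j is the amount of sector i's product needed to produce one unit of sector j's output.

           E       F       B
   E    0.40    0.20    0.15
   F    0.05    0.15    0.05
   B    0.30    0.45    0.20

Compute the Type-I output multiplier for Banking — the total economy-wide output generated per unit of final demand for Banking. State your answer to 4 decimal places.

m_B = 1.9744

I − A =
  [   0.60    -0.20    -0.15]
  [  -0.05     0.85    -0.05]
  [  -0.30    -0.45     0.80]
Cofactors of I−A, C_ij = (−1)^(i+j)·(minor ij) (rows/columns in the sector order above):
  C_11 = (0.85)(0.80) − (-0.05)(-0.45) = 0.6575
  C_12 = −[(-0.05)(0.80) − (-0.05)(-0.30)] = 0.0550
  C_13 = (-0.05)(-0.45) − (0.85)(-0.30) = 0.2775
  C_21 = −[(-0.20)(0.80) − (-0.15)(-0.45)] = 0.2275
  C_22 = (0.60)(0.80) − (-0.15)(-0.30) = 0.4350
  C_23 = −[(0.60)(-0.45) − (-0.20)(-0.30)] = 0.3300
  C_31 = (-0.20)(-0.05) − (-0.15)(0.85) = 0.1375
  C_32 = −[(0.60)(-0.05) − (-0.15)(-0.05)] = 0.0375
  C_33 = (0.60)(0.85) − (-0.20)(-0.05) = 0.5000
det(I−A) = Σ_j (I−A)_1j·C_1j = (0.60)(0.6575) + (-0.20)(0.0550) + (-0.15)(0.2775) = 0.341875
adj(I−A) = Cᵀ =
  [ 0.6575   0.2275   0.1375]
  [ 0.0550   0.4350   0.0375]
  [ 0.2775   0.3300   0.5000]
(I − A)⁻¹ = adj(I−A) / det(I−A) ≈
  [   1.92322     0.66545     0.40219]
  [   0.16088     1.27239     0.10969]
  [   0.81170     0.96527     1.46252]
The output multiplier for sector j is the column-j sum of the Leontief inverse (I − A)⁻¹ = adj(I−A) / det(I−A).
Column B of adj(I−A): (0.1375, 0.0375, 0.5000); det(I−A) = 0.341875.
m_B = (0.1375 + 0.0375 + 0.5000) / 0.341875 = 0.675 / 0.341875 ≈ 1.9744.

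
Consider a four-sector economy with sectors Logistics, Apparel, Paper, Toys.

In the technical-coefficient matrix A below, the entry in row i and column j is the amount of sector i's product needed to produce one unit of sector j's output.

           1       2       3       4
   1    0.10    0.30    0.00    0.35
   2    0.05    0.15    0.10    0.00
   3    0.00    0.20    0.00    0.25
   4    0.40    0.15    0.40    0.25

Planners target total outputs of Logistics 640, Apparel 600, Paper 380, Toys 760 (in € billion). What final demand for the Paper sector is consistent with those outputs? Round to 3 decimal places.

I − A =
  [   0.90    -0.30     0.00    -0.35]
  [  -0.05     0.85    -0.10     0.00]
  [   0.00    -0.20     1.00    -0.25]
  [  -0.40    -0.15    -0.40     0.75]
d = (I − A) x:
  d_1 = (+0.90)·640 + (-0.30)·600 + (+0.00)·380 + (-0.35)·760 = 130.000
  d_2 = (-0.05)·640 + (+0.85)·600 + (-0.10)·380 + (+0.00)·760 = 440.000
  d_3 = (+0.00)·640 + (-0.20)·600 + (+1.00)·380 + (-0.25)·760 = 70.000
  d_4 = (-0.40)·640 + (-0.15)·600 + (-0.40)·380 + (+0.75)·760 = 72.000

d_3 = 70.000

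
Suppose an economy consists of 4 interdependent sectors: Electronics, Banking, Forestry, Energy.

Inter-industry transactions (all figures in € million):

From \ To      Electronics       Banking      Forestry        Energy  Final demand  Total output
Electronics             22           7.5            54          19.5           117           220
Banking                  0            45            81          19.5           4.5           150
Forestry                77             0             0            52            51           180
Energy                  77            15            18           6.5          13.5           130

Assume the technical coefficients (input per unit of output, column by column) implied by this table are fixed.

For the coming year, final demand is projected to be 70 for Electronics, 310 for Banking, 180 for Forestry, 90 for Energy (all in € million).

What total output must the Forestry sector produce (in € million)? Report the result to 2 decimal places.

Technical coefficients a_ij = z_ij / X_j:
  a_11 = 22/220 = 0.10, a_21 = 0/220 = 0.00, a_31 = 77/220 = 0.35, a_41 = 77/220 = 0.35
  a_12 = 7.5/150 = 0.05, a_22 = 45/150 = 0.30, a_32 = 0/150 = 0.00, a_42 = 15/150 = 0.10
  a_13 = 54/180 = 0.30, a_23 = 81/180 = 0.45, a_33 = 0/180 = 0.00, a_43 = 18/180 = 0.10
  a_14 = 19.5/130 = 0.15, a_24 = 19.5/130 = 0.15, a_34 = 52/130 = 0.40, a_44 = 6.5/130 = 0.05
I − A =
  [   0.90    -0.05    -0.30    -0.15]
  [   0.00     0.70    -0.45    -0.15]
  [  -0.35     0.00     1.00    -0.40]
  [  -0.35    -0.10    -0.10     0.95]
Compute the cofactors C_ij = (−1)^(i+j)·(3×3 minor ij) of I−A; the adjugate is their transpose:
adj(I−A) = Cᵀ =
  [ 0.604000   0.072500   0.234375   0.205500]
  [ 0.270375   0.619500   0.390375   0.304875]
  [ 0.325500   0.064875   0.545625   0.291375]
  [ 0.285250   0.098750   0.184875   0.548625]
det(I−A) = Σ_j (I−A)_1j·C_1j = (0.90)(0.604000) + (-0.05)(0.270375) + (-0.30)(0.325500) + (-0.15)(0.285250) = 0.38964375
(I − A)⁻¹ = adj(I−A) / det(I−A) ≈
  [   1.5501     0.1861     0.6015     0.5274]
  [   0.6939     1.5899     1.0019     0.7824]
  [   0.8354     0.1665     1.4003     0.7478]
  [   0.7321     0.2534     0.4745     1.4080]
x = (I − A)⁻¹ d = adj(I−A)·d / det(I−A), with det(I−A) = 0.38964375:
  x_1 = (0.604000·70 + 0.072500·310 + 0.234375·180 + 0.205500·90) / 0.38964375 = 125.4375 / 0.38964375 ≈ 321.93
  x_2 = (0.270375·70 + 0.619500·310 + 0.390375·180 + 0.304875·90) / 0.38964375 = 308.6775 / 0.38964375 ≈ 792.20
  x_3 = (0.325500·70 + 0.064875·310 + 0.545625·180 + 0.291375·90) / 0.38964375 = 167.3325 / 0.38964375 ≈ 429.45
  x_4 = (0.285250·70 + 0.098750·310 + 0.184875·180 + 0.548625·90) / 0.38964375 = 133.23375 / 0.38964375 ≈ 341.94

x_3 = 429.45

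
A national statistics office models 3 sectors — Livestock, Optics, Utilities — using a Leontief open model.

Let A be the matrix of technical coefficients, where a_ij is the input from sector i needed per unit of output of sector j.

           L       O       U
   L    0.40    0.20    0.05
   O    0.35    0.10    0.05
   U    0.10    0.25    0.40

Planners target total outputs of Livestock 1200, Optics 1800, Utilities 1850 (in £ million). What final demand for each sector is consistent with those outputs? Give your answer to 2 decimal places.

d_L = 267.50, d_O = 1107.50, d_U = 540.00

I − A =
  [   0.60    -0.20    -0.05]
  [  -0.35     0.90    -0.05]
  [  -0.10    -0.25     0.60]
d = (I − A) x:
  d_L = (+0.60)·1200 + (-0.20)·1800 + (-0.05)·1850 = 267.50
  d_O = (-0.35)·1200 + (+0.90)·1800 + (-0.05)·1850 = 1107.50
  d_U = (-0.10)·1200 + (-0.25)·1800 + (+0.60)·1850 = 540.00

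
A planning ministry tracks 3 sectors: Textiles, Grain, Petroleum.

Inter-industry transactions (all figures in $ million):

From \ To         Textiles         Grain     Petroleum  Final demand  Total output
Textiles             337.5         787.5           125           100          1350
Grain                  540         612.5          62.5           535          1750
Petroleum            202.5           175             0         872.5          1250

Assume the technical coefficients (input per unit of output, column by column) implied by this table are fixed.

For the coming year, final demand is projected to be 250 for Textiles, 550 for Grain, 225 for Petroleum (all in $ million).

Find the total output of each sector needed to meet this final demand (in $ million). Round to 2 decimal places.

Technical coefficients a_ij = z_ij / X_j:
  a_11 = 337.5/1350 = 0.25, a_21 = 540/1350 = 0.40, a_31 = 202.5/1350 = 0.15
  a_12 = 787.5/1750 = 0.45, a_22 = 612.5/1750 = 0.35, a_32 = 175/1750 = 0.10
  a_13 = 125/1250 = 0.10, a_23 = 62.5/1250 = 0.05, a_33 = 0/1250 = 0.00
I − A =
  [   0.75    -0.45    -0.10]
  [  -0.40     0.65    -0.05]
  [  -0.15    -0.10     1.00]
Cofactors of I−A, C_ij = (−1)^(i+j)·(minor ij) (rows/columns in the sector order above):
  C_11 = (0.65)(1.00) − (-0.05)(-0.10) = 0.6450
  C_12 = −[(-0.40)(1.00) − (-0.05)(-0.15)] = 0.4075
  C_13 = (-0.40)(-0.10) − (0.65)(-0.15) = 0.1375
  C_21 = −[(-0.45)(1.00) − (-0.10)(-0.10)] = 0.4600
  C_22 = (0.75)(1.00) − (-0.10)(-0.15) = 0.7350
  C_23 = −[(0.75)(-0.10) − (-0.45)(-0.15)] = 0.1425
  C_31 = (-0.45)(-0.05) − (-0.10)(0.65) = 0.0875
  C_32 = −[(0.75)(-0.05) − (-0.10)(-0.40)] = 0.0775
  C_33 = (0.75)(0.65) − (-0.45)(-0.40) = 0.3075
det(I−A) = Σ_j (I−A)_1j·C_1j = (0.75)(0.6450) + (-0.45)(0.4075) + (-0.10)(0.1375) = 0.286625
adj(I−A) = Cᵀ =
  [ 0.6450   0.4600   0.0875]
  [ 0.4075   0.7350   0.0775]
  [ 0.1375   0.1425   0.3075]
(I − A)⁻¹ = adj(I−A) / det(I−A) ≈
  [   2.2503     1.6049     0.3053]
  [   1.4217     2.5643     0.2704]
  [   0.4797     0.4972     1.0728]
x = (I − A)⁻¹ d = adj(I−A)·d / det(I−A), with det(I−A) = 0.286625:
  x_1 = (0.6450·250 + 0.4600·550 + 0.0875·225) / 0.286625 = 433.9375 / 0.286625 ≈ 1513.96
  x_2 = (0.4075·250 + 0.7350·550 + 0.0775·225) / 0.286625 = 523.5625 / 0.286625 ≈ 1826.65
  x_3 = (0.1375·250 + 0.1425·550 + 0.3075·225) / 0.286625 = 181.9375 / 0.286625 ≈ 634.76

x_1 = 1513.96, x_2 = 1826.65, x_3 = 634.76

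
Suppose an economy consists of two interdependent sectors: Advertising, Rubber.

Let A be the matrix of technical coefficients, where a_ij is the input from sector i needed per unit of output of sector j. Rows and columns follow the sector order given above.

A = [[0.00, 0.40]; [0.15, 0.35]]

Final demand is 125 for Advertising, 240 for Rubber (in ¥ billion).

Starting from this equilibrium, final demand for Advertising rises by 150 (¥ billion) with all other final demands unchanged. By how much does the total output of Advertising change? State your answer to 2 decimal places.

I − A =
  [   1.00    -0.40]
  [  -0.15     0.65]
det(I−A) = (1.00)(0.65) − (-0.40)(-0.15) = 0.5900
adj(I−A) = [[0.65, 0.40], [0.15, 1.00]]
(I − A)⁻¹ = adj(I−A) / det(I−A) ≈
  [   1.1017     0.6780]
  [   0.2542     1.6949]
Δx = (I − A)⁻¹ Δd with Δd having +150 in the Advertising component and 0 elsewhere.
So Δx_1 = L_11 · (+150), where L_11 = adj(I−A)_11 / det(I−A) = 0.65 / 0.5900.
Δx_1 = 0.65 × (+150) / 0.5900 = 97.50 / 0.5900 ≈ 165.25.

Δx_1 = 165.25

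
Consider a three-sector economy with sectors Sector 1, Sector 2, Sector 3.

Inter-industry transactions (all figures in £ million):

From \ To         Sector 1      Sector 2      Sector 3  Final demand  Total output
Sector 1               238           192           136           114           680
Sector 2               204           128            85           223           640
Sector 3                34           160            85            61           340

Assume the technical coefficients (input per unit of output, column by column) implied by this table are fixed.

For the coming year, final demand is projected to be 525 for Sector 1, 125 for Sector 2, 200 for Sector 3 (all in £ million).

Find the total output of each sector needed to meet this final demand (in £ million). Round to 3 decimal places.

x_1 = 1731.018, x_2 = 1032.310, x_3 = 726.171

Technical coefficients a_ij = z_ij / X_j:
  a_11 = 238/680 = 0.35, a_21 = 204/680 = 0.30, a_31 = 34/680 = 0.05
  a_12 = 192/640 = 0.30, a_22 = 128/640 = 0.20, a_32 = 160/640 = 0.25
  a_13 = 136/340 = 0.40, a_23 = 85/340 = 0.25, a_33 = 85/340 = 0.25
I − A =
  [   0.65    -0.30    -0.40]
  [  -0.30     0.80    -0.25]
  [  -0.05    -0.25     0.75]
Cofactors of I−A, C_ij = (−1)^(i+j)·(minor ij) (rows/columns in the sector order above):
  C_11 = (0.80)(0.75) − (-0.25)(-0.25) = 0.5375
  C_12 = −[(-0.30)(0.75) − (-0.25)(-0.05)] = 0.2375
  C_13 = (-0.30)(-0.25) − (0.80)(-0.05) = 0.1150
  C_21 = −[(-0.30)(0.75) − (-0.40)(-0.25)] = 0.3250
  C_22 = (0.65)(0.75) − (-0.40)(-0.05) = 0.4675
  C_23 = −[(0.65)(-0.25) − (-0.30)(-0.05)] = 0.1775
  C_31 = (-0.30)(-0.25) − (-0.40)(0.80) = 0.3950
  C_32 = −[(0.65)(-0.25) − (-0.40)(-0.30)] = 0.2825
  C_33 = (0.65)(0.80) − (-0.30)(-0.30) = 0.4300
det(I−A) = Σ_j (I−A)_1j·C_1j = (0.65)(0.5375) + (-0.30)(0.2375) + (-0.40)(0.1150) = 0.232125
adj(I−A) = Cᵀ =
  [ 0.5375   0.3250   0.3950]
  [ 0.2375   0.4675   0.2825]
  [ 0.1150   0.1775   0.4300]
(I − A)⁻¹ = adj(I−A) / det(I−A) ≈
  [   2.3156     1.4001     1.7017]
  [   1.0232     2.0140     1.2170]
  [   0.4954     0.7647     1.8525]
x = (I − A)⁻¹ d = adj(I−A)·d / det(I−A), with det(I−A) = 0.232125:
  x_1 = (0.5375·525 + 0.3250·125 + 0.3950·200) / 0.232125 = 401.8125 / 0.232125 ≈ 1731.018
  x_2 = (0.2375·525 + 0.4675·125 + 0.2825·200) / 0.232125 = 239.625 / 0.232125 ≈ 1032.310
  x_3 = (0.1150·525 + 0.1775·125 + 0.4300·200) / 0.232125 = 168.5625 / 0.232125 ≈ 726.171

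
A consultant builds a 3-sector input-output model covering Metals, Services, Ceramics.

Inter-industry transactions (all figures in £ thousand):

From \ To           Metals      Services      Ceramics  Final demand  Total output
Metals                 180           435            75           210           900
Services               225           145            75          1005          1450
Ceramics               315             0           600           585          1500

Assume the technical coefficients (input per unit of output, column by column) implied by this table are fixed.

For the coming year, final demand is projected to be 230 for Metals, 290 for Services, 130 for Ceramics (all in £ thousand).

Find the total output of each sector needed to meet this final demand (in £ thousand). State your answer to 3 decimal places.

x_M = 503.279, x_S = 490.369, x_C = 510.246

Technical coefficients a_ij = z_ij / X_j:
  a_MM = 180/900 = 0.20, a_SM = 225/900 = 0.25, a_CM = 315/900 = 0.35
  a_MS = 435/1450 = 0.30, a_SS = 145/1450 = 0.10, a_CS = 0/1450 = 0.00
  a_MC = 75/1500 = 0.05, a_SC = 75/1500 = 0.05, a_CC = 600/1500 = 0.40
I − A =
  [   0.80    -0.30    -0.05]
  [  -0.25     0.90    -0.05]
  [  -0.35     0.00     0.60]
Cofactors of I−A, C_ij = (−1)^(i+j)·(minor ij) (rows/columns in the sector order above):
  C_11 = (0.90)(0.60) − (-0.05)(0.00) = 0.5400
  C_12 = −[(-0.25)(0.60) − (-0.05)(-0.35)] = 0.1675
  C_13 = (-0.25)(0.00) − (0.90)(-0.35) = 0.3150
  C_21 = −[(-0.30)(0.60) − (-0.05)(0.00)] = 0.1800
  C_22 = (0.80)(0.60) − (-0.05)(-0.35) = 0.4625
  C_23 = −[(0.80)(0.00) − (-0.30)(-0.35)] = 0.1050
  C_31 = (-0.30)(-0.05) − (-0.05)(0.90) = 0.0600
  C_32 = −[(0.80)(-0.05) − (-0.05)(-0.25)] = 0.0525
  C_33 = (0.80)(0.90) − (-0.30)(-0.25) = 0.6450
det(I−A) = Σ_j (I−A)_1j·C_1j = (0.80)(0.5400) + (-0.30)(0.1675) + (-0.05)(0.3150) = 0.3660
adj(I−A) = Cᵀ =
  [ 0.5400   0.1800   0.0600]
  [ 0.1675   0.4625   0.0525]
  [ 0.3150   0.1050   0.6450]
(I − A)⁻¹ = adj(I−A) / det(I−A) ≈
  [   1.4754     0.4918     0.1639]
  [   0.4577     1.2637     0.1434]
  [   0.8607     0.2869     1.7623]
x = (I − A)⁻¹ d = adj(I−A)·d / det(I−A), with det(I−A) = 0.3660:
  x_M = (0.5400·230 + 0.1800·290 + 0.0600·130) / 0.3660 = 184.20 / 0.3660 ≈ 503.279
  x_S = (0.1675·230 + 0.4625·290 + 0.0525·130) / 0.3660 = 179.475 / 0.3660 ≈ 490.369
  x_C = (0.3150·230 + 0.1050·290 + 0.6450·130) / 0.3660 = 186.75 / 0.3660 ≈ 510.246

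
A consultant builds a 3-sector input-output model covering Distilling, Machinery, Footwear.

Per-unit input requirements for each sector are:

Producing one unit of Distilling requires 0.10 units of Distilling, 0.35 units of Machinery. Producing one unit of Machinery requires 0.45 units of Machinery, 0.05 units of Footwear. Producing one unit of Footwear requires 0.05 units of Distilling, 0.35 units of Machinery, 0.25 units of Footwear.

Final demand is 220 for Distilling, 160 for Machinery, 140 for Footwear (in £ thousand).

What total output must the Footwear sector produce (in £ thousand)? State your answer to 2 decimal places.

I − A =
  [   0.90     0.00    -0.05]
  [  -0.35     0.55    -0.35]
  [   0.00    -0.05     0.75]
Cofactors of I−A, C_ij = (−1)^(i+j)·(minor ij) (rows/columns in the sector order above):
  C_11 = (0.55)(0.75) − (-0.35)(-0.05) = 0.3950
  C_12 = −[(-0.35)(0.75) − (-0.35)(0.00)] = 0.2625
  C_13 = (-0.35)(-0.05) − (0.55)(0.00) = 0.0175
  C_21 = −[(0.00)(0.75) − (-0.05)(-0.05)] = 0.0025
  C_22 = (0.90)(0.75) − (-0.05)(0.00) = 0.6750
  C_23 = −[(0.90)(-0.05) − (0.00)(0.00)] = 0.0450
  C_31 = (0.00)(-0.35) − (-0.05)(0.55) = 0.0275
  C_32 = −[(0.90)(-0.35) − (-0.05)(-0.35)] = 0.3325
  C_33 = (0.90)(0.55) − (0.00)(-0.35) = 0.4950
det(I−A) = Σ_j (I−A)_1j·C_1j = (0.90)(0.3950) + (0.00)(0.2625) + (-0.05)(0.0175) = 0.354625
adj(I−A) = Cᵀ =
  [ 0.3950   0.0025   0.0275]
  [ 0.2625   0.6750   0.3325]
  [ 0.0175   0.0450   0.4950]
(I − A)⁻¹ = adj(I−A) / det(I−A) ≈
  [   1.1139     0.0070     0.0775]
  [   0.7402     1.9034     0.9376]
  [   0.0493     0.1269     1.3958]
x = (I − A)⁻¹ d = adj(I−A)·d / det(I−A), with det(I−A) = 0.354625:
  x_D = (0.3950·220 + 0.0025·160 + 0.0275·140) / 0.354625 = 91.15 / 0.354625 ≈ 257.03
  x_M = (0.2625·220 + 0.6750·160 + 0.3325·140) / 0.354625 = 212.30 / 0.354625 ≈ 598.66
  x_F = (0.0175·220 + 0.0450·160 + 0.4950·140) / 0.354625 = 80.35 / 0.354625 ≈ 226.58

x_F = 226.58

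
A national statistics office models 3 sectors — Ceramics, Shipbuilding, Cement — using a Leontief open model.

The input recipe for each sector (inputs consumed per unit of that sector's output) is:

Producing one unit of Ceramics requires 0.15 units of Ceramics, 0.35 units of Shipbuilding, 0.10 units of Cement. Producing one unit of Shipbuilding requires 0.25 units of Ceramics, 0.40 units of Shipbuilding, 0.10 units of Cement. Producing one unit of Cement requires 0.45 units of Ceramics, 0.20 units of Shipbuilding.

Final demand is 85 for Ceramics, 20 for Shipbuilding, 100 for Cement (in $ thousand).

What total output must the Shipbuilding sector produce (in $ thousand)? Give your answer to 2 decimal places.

x_2 = 224.46

I − A =
  [   0.85    -0.25    -0.45]
  [  -0.35     0.60    -0.20]
  [  -0.10    -0.10     1.00]
Cofactors of I−A, C_ij = (−1)^(i+j)·(minor ij) (rows/columns in the sector order above):
  C_11 = (0.60)(1.00) − (-0.20)(-0.10) = 0.5800
  C_12 = −[(-0.35)(1.00) − (-0.20)(-0.10)] = 0.3700
  C_13 = (-0.35)(-0.10) − (0.60)(-0.10) = 0.0950
  C_21 = −[(-0.25)(1.00) − (-0.45)(-0.10)] = 0.2950
  C_22 = (0.85)(1.00) − (-0.45)(-0.10) = 0.8050
  C_23 = −[(0.85)(-0.10) − (-0.25)(-0.10)] = 0.1100
  C_31 = (-0.25)(-0.20) − (-0.45)(0.60) = 0.3200
  C_32 = −[(0.85)(-0.20) − (-0.45)(-0.35)] = 0.3275
  C_33 = (0.85)(0.60) − (-0.25)(-0.35) = 0.4225
det(I−A) = Σ_j (I−A)_1j·C_1j = (0.85)(0.5800) + (-0.25)(0.3700) + (-0.45)(0.0950) = 0.35775
adj(I−A) = Cᵀ =
  [ 0.5800   0.2950   0.3200]
  [ 0.3700   0.8050   0.3275]
  [ 0.0950   0.1100   0.4225]
(I − A)⁻¹ = adj(I−A) / det(I−A) ≈
  [   1.6212     0.8246     0.8945]
  [   1.0342     2.2502     0.9154]
  [   0.2655     0.3075     1.1810]
x = (I − A)⁻¹ d = adj(I−A)·d / det(I−A), with det(I−A) = 0.35775:
  x_1 = (0.5800·85 + 0.2950·20 + 0.3200·100) / 0.35775 = 87.20 / 0.35775 ≈ 243.75
  x_2 = (0.3700·85 + 0.8050·20 + 0.3275·100) / 0.35775 = 80.30 / 0.35775 ≈ 224.46
  x_3 = (0.0950·85 + 0.1100·20 + 0.4225·100) / 0.35775 = 52.525 / 0.35775 ≈ 146.82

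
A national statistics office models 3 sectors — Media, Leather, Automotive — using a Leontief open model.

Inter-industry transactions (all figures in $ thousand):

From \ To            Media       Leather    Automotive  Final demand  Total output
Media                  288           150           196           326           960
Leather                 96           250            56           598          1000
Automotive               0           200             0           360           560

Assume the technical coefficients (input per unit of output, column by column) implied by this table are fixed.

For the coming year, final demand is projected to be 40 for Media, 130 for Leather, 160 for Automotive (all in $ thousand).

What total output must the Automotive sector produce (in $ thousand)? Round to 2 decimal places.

Technical coefficients a_ij = z_ij / X_j:
  a_MM = 288/960 = 0.30, a_LM = 96/960 = 0.10, a_AM = 0/960 = 0.00
  a_ML = 150/1000 = 0.15, a_LL = 250/1000 = 0.25, a_AL = 200/1000 = 0.20
  a_MA = 196/560 = 0.35, a_LA = 56/560 = 0.10, a_AA = 0/560 = 0.00
I − A =
  [   0.70    -0.15    -0.35]
  [  -0.10     0.75    -0.10]
  [   0.00    -0.20     1.00]
Cofactors of I−A, C_ij = (−1)^(i+j)·(minor ij) (rows/columns in the sector order above):
  C_11 = (0.75)(1.00) − (-0.10)(-0.20) = 0.7300
  C_12 = −[(-0.10)(1.00) − (-0.10)(0.00)] = 0.1000
  C_13 = (-0.10)(-0.20) − (0.75)(0.00) = 0.0200
  C_21 = −[(-0.15)(1.00) − (-0.35)(-0.20)] = 0.2200
  C_22 = (0.70)(1.00) − (-0.35)(0.00) = 0.7000
  C_23 = −[(0.70)(-0.20) − (-0.15)(0.00)] = 0.1400
  C_31 = (-0.15)(-0.10) − (-0.35)(0.75) = 0.2775
  C_32 = −[(0.70)(-0.10) − (-0.35)(-0.10)] = 0.1050
  C_33 = (0.70)(0.75) − (-0.15)(-0.10) = 0.5100
det(I−A) = Σ_j (I−A)_1j·C_1j = (0.70)(0.7300) + (-0.15)(0.1000) + (-0.35)(0.0200) = 0.4890
adj(I−A) = Cᵀ =
  [ 0.7300   0.2200   0.2775]
  [ 0.1000   0.7000   0.1050]
  [ 0.0200   0.1400   0.5100]
(I − A)⁻¹ = adj(I−A) / det(I−A) ≈
  [   1.4928     0.4499     0.5675]
  [   0.2045     1.4315     0.2147]
  [   0.0409     0.2863     1.0429]
x = (I − A)⁻¹ d = adj(I−A)·d / det(I−A), with det(I−A) = 0.4890:
  x_M = (0.7300·40 + 0.2200·130 + 0.2775·160) / 0.4890 = 102.20 / 0.4890 ≈ 209.00
  x_L = (0.1000·40 + 0.7000·130 + 0.1050·160) / 0.4890 = 111.80 / 0.4890 ≈ 228.63
  x_A = (0.0200·40 + 0.1400·130 + 0.5100·160) / 0.4890 = 100.60 / 0.4890 ≈ 205.73

x_A = 205.73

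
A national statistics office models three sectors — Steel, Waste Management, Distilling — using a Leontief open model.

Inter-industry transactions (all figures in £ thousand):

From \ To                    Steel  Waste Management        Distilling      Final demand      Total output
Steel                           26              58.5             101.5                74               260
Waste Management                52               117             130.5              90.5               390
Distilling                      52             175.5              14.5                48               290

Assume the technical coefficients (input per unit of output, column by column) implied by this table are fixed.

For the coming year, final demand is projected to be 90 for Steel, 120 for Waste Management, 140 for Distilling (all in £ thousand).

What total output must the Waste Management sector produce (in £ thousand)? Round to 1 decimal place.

Technical coefficients a_ij = z_ij / X_j:
  a_11 = 26/260 = 0.10, a_21 = 52/260 = 0.20, a_31 = 52/260 = 0.20
  a_12 = 58.5/390 = 0.15, a_22 = 117/390 = 0.30, a_32 = 175.5/390 = 0.45
  a_13 = 101.5/290 = 0.35, a_23 = 130.5/290 = 0.45, a_33 = 14.5/290 = 0.05
I − A =
  [   0.90    -0.15    -0.35]
  [  -0.20     0.70    -0.45]
  [  -0.20    -0.45     0.95]
Cofactors of I−A, C_ij = (−1)^(i+j)·(minor ij) (rows/columns in the sector order above):
  C_11 = (0.70)(0.95) − (-0.45)(-0.45) = 0.4625
  C_12 = −[(-0.20)(0.95) − (-0.45)(-0.20)] = 0.2800
  C_13 = (-0.20)(-0.45) − (0.70)(-0.20) = 0.2300
  C_21 = −[(-0.15)(0.95) − (-0.35)(-0.45)] = 0.3000
  C_22 = (0.90)(0.95) − (-0.35)(-0.20) = 0.7850
  C_23 = −[(0.90)(-0.45) − (-0.15)(-0.20)] = 0.4350
  C_31 = (-0.15)(-0.45) − (-0.35)(0.70) = 0.3125
  C_32 = −[(0.90)(-0.45) − (-0.35)(-0.20)] = 0.4750
  C_33 = (0.90)(0.70) − (-0.15)(-0.20) = 0.6000
det(I−A) = Σ_j (I−A)_1j·C_1j = (0.90)(0.4625) + (-0.15)(0.2800) + (-0.35)(0.2300) = 0.29375
adj(I−A) = Cᵀ =
  [ 0.4625   0.3000   0.3125]
  [ 0.2800   0.7850   0.4750]
  [ 0.2300   0.4350   0.6000]
(I − A)⁻¹ = adj(I−A) / det(I−A) ≈
  [   1.5745     1.0213     1.0638]
  [   0.9532     2.6723     1.6170]
  [   0.7830     1.4809     2.0426]
x = (I − A)⁻¹ d = adj(I−A)·d / det(I−A), with det(I−A) = 0.29375:
  x_1 = (0.4625·90 + 0.3000·120 + 0.3125·140) / 0.29375 = 121.375 / 0.29375 ≈ 413.2
  x_2 = (0.2800·90 + 0.7850·120 + 0.4750·140) / 0.29375 = 185.90 / 0.29375 ≈ 632.9
  x_3 = (0.2300·90 + 0.4350·120 + 0.6000·140) / 0.29375 = 156.90 / 0.29375 ≈ 534.1

x_2 = 632.9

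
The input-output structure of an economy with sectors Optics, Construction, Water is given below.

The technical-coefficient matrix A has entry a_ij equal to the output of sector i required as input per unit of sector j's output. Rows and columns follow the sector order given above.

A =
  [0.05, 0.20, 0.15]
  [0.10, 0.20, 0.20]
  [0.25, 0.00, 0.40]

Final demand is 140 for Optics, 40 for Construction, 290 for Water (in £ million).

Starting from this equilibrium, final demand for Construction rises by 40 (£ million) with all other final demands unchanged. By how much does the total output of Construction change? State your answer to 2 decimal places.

Δx_C = 52.72

I − A =
  [   0.95    -0.20    -0.15]
  [  -0.10     0.80    -0.20]
  [  -0.25     0.00     0.60]
Cofactors of I−A, C_ij = (−1)^(i+j)·(minor ij) (rows/columns in the sector order above):
  C_11 = (0.80)(0.60) − (-0.20)(0.00) = 0.4800
  C_12 = −[(-0.10)(0.60) − (-0.20)(-0.25)] = 0.1100
  C_13 = (-0.10)(0.00) − (0.80)(-0.25) = 0.2000
  C_21 = −[(-0.20)(0.60) − (-0.15)(0.00)] = 0.1200
  C_22 = (0.95)(0.60) − (-0.15)(-0.25) = 0.5325
  C_23 = −[(0.95)(0.00) − (-0.20)(-0.25)] = 0.0500
  C_31 = (-0.20)(-0.20) − (-0.15)(0.80) = 0.1600
  C_32 = −[(0.95)(-0.20) − (-0.15)(-0.10)] = 0.2050
  C_33 = (0.95)(0.80) − (-0.20)(-0.10) = 0.7400
det(I−A) = Σ_j (I−A)_1j·C_1j = (0.95)(0.4800) + (-0.20)(0.1100) + (-0.15)(0.2000) = 0.4040
adj(I−A) = Cᵀ =
  [ 0.4800   0.1200   0.1600]
  [ 0.1100   0.5325   0.2050]
  [ 0.2000   0.0500   0.7400]
(I − A)⁻¹ = adj(I−A) / det(I−A) ≈
  [   1.1881     0.2970     0.3960]
  [   0.2723     1.3181     0.5074]
  [   0.4950     0.1238     1.8317]
Δx = (I − A)⁻¹ Δd with Δd having +40 in the Construction component and 0 elsewhere.
So Δx_C = L_CC · (+40), where L_CC = adj(I−A)_CC / det(I−A) = 0.5325 / 0.4040.
Δx_C = 0.5325 × (+40) / 0.4040 = 21.30 / 0.4040 ≈ 52.72.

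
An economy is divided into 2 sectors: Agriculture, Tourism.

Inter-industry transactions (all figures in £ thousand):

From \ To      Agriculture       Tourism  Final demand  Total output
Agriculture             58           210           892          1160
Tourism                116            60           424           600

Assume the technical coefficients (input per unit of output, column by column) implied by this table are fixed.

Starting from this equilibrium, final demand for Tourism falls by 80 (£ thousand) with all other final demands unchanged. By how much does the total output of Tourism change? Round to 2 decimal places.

Technical coefficients a_ij = z_ij / X_j:
  a_11 = 58/1160 = 0.05, a_21 = 116/1160 = 0.10
  a_12 = 210/600 = 0.35, a_22 = 60/600 = 0.10
I − A =
  [   0.95    -0.35]
  [  -0.10     0.90]
det(I−A) = (0.95)(0.90) − (-0.35)(-0.10) = 0.8200
adj(I−A) = [[0.90, 0.35], [0.10, 0.95]]
(I − A)⁻¹ = adj(I−A) / det(I−A) ≈
  [   1.0976     0.4268]
  [   0.1220     1.1585]
Δx = (I − A)⁻¹ Δd with Δd having -80 in the Tourism component and 0 elsewhere.
So Δx_2 = L_22 · (-80), where L_22 = adj(I−A)_22 / det(I−A) = 0.95 / 0.8200.
Δx_2 = 0.95 × (-80) / 0.8200 = -76.00 / 0.8200 ≈ -92.68.

Δx_2 = -92.68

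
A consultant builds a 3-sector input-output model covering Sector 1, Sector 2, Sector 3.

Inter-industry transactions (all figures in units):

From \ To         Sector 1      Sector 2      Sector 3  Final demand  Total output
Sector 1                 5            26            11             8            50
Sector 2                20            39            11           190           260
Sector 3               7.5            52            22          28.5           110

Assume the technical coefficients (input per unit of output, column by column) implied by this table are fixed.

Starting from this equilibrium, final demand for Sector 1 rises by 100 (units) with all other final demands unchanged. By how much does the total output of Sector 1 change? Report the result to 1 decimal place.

Δx_1 = 122.3

Technical coefficients a_ij = z_ij / X_j:
  a_11 = 5/50 = 0.10, a_21 = 20/50 = 0.40, a_31 = 7.5/50 = 0.15
  a_12 = 26/260 = 0.10, a_22 = 39/260 = 0.15, a_32 = 52/260 = 0.20
  a_13 = 11/110 = 0.10, a_23 = 11/110 = 0.10, a_33 = 22/110 = 0.20
I − A =
  [   0.90    -0.10    -0.10]
  [  -0.40     0.85    -0.10]
  [  -0.15    -0.20     0.80]
Cofactors of I−A, C_ij = (−1)^(i+j)·(minor ij) (rows/columns in the sector order above):
  C_11 = (0.85)(0.80) − (-0.10)(-0.20) = 0.6600
  C_12 = −[(-0.40)(0.80) − (-0.10)(-0.15)] = 0.3350
  C_13 = (-0.40)(-0.20) − (0.85)(-0.15) = 0.2075
  C_21 = −[(-0.10)(0.80) − (-0.10)(-0.20)] = 0.1000
  C_22 = (0.90)(0.80) − (-0.10)(-0.15) = 0.7050
  C_23 = −[(0.90)(-0.20) − (-0.10)(-0.15)] = 0.1950
  C_31 = (-0.10)(-0.10) − (-0.10)(0.85) = 0.0950
  C_32 = −[(0.90)(-0.10) − (-0.10)(-0.40)] = 0.1300
  C_33 = (0.90)(0.85) − (-0.10)(-0.40) = 0.7250
det(I−A) = Σ_j (I−A)_1j·C_1j = (0.90)(0.6600) + (-0.10)(0.3350) + (-0.10)(0.2075) = 0.53975
adj(I−A) = Cᵀ =
  [ 0.6600   0.1000   0.0950]
  [ 0.3350   0.7050   0.1300]
  [ 0.2075   0.1950   0.7250]
(I − A)⁻¹ = adj(I−A) / det(I−A) ≈
  [   1.2228     0.1853     0.1760]
  [   0.6207     1.3062     0.2409]
  [   0.3844     0.3613     1.3432]
Δx = (I − A)⁻¹ Δd with Δd having +100 in the Sector 1 component and 0 elsewhere.
So Δx_1 = L_11 · (+100), where L_11 = adj(I−A)_11 / det(I−A) = 0.6600 / 0.53975.
Δx_1 = 0.6600 × (+100) / 0.53975 = 66.00 / 0.53975 ≈ 122.3.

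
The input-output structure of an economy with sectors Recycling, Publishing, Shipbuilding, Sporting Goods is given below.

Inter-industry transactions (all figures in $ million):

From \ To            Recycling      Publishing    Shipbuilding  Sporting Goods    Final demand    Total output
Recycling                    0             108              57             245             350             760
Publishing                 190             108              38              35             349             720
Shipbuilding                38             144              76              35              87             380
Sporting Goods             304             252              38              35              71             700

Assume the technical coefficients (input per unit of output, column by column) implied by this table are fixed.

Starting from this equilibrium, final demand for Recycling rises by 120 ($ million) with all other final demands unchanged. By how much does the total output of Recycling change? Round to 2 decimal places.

Δx_1 = 166.55

Technical coefficients a_ij = z_ij / X_j:
  a_11 = 0/760 = 0.00, a_21 = 190/760 = 0.25, a_31 = 38/760 = 0.05, a_41 = 304/760 = 0.40
  a_12 = 108/720 = 0.15, a_22 = 108/720 = 0.15, a_32 = 144/720 = 0.20, a_42 = 252/720 = 0.35
  a_13 = 57/380 = 0.15, a_23 = 38/380 = 0.10, a_33 = 76/380 = 0.20, a_43 = 38/380 = 0.10
  a_14 = 245/700 = 0.35, a_24 = 35/700 = 0.05, a_34 = 35/700 = 0.05, a_44 = 35/700 = 0.05
I − A =
  [   1.00    -0.15    -0.15    -0.35]
  [  -0.25     0.85    -0.10    -0.05]
  [  -0.05    -0.20     0.80    -0.05]
  [  -0.40    -0.35    -0.10     0.95]
Compute the cofactors C_ij = (−1)^(i+j)·(3×3 minor ij) of I−A; the adjugate is their transpose:
adj(I−A) = Cᵀ =
  [ 0.606000   0.249375   0.175500   0.245625]
  [ 0.211750   0.631125   0.133375   0.118250]
  [ 0.112375   0.195750   0.601750   0.083375]
  [ 0.345000   0.358125   0.186375   0.615375]
det(I−A) = Σ_j (I−A)_1j·C_1j = (1.00)(0.606000) + (-0.15)(0.211750) + (-0.15)(0.112375) + (-0.35)(0.345000) = 0.43663125
(I − A)⁻¹ = adj(I−A) / det(I−A) ≈
  [   1.3879     0.5711     0.4019     0.5625]
  [   0.4850     1.4454     0.3055     0.2708]
  [   0.2574     0.4483     1.3782     0.1910]
  [   0.7901     0.8202     0.4268     1.4094]
Δx = (I − A)⁻¹ Δd with Δd having +120 in the Recycling component and 0 elsewhere.
So Δx_1 = L_11 · (+120), where L_11 = adj(I−A)_11 / det(I−A) = 0.606000 / 0.43663125.
Δx_1 = 0.606000 × (+120) / 0.43663125 = 72.72 / 0.43663125 ≈ 166.55.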